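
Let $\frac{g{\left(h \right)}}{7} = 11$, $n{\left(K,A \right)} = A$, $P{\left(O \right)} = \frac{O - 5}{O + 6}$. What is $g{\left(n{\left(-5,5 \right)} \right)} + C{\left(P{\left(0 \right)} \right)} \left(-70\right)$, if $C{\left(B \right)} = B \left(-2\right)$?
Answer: $- \frac{119}{3} \approx -39.667$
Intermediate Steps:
$P{\left(O \right)} = \frac{-5 + O}{6 + O}$
$C{\left(B \right)} = - 2 B$
$g{\left(h \right)} = 77$ ($g{\left(h \right)} = 7 \cdot 11 = 77$)
$g{\left(n{\left(-5,5 \right)} \right)} + C{\left(P{\left(0 \right)} \right)} \left(-70\right) = 77 + - 2 \frac{-5 + 0}{6 + 0} \left(-70\right) = 77 + - 2 \cdot \frac{1}{6} \left(-5\right) \left(-70\right) = 77 + \left(-2\right) \left(- \frac{5}{6}\right) \left(-70\right) = 77 + \frac{5}{3} \left(-70\right) = 77 - \frac{350}{3} = - \frac{119}{3}$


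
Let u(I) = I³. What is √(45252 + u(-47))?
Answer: I*√58571 ≈ 242.01*I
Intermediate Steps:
√(45252 + u(-47)) = √(45252 + (-47)³) = √(45252 - 103823) = √(-58571) = I*√58571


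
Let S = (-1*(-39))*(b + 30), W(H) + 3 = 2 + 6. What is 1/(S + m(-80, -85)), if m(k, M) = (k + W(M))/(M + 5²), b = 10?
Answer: 4/6245 ≈ 0.00064051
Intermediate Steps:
W(H) = 5 (W(H) = -3 + (2 + 6) = -3 + 8 = 5)
m(k, M) = (5 + k)/(25 + M) (m(k, M) = (k + 5)/(M + 5²) = (5 + k)/(M + 25) = (5 + k)/(25 + M))
S = 1560 (S = (-1*(-39))*(10 + 30) = 39*40 = 1560)
1/(S + m(-80, -85)) = 1/(1560 + (5 - 80)/(25 - 85)) = 1/(1560 - 75/(-60)) = 1/(1560 - 1/60*(-75)) = 1/(1560 + 5/4) = 1/(6245/4) = 4/6245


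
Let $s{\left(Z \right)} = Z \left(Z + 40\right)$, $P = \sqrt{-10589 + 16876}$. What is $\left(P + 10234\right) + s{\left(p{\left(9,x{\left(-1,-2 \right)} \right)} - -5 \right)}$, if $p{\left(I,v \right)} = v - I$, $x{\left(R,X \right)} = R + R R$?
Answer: $10090 + \sqrt{6287} \approx 10169.0$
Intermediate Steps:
$x{\left(R,X \right)} = R + R^{2}$
$P = \sqrt{6287} \approx 79.291$
$s{\left(Z \right)} = Z \left(40 + Z\right)$
$\left(P + 10234\right) + s{\left(p{\left(9,x{\left(-1,-2 \right)} \right)} - -5 \right)} = \left(\sqrt{6287} + 10234\right) + \left(\left(- (1 - 1) - 9\right) - -5\right) \left(40 - 4\right) = \left(10234 + \sqrt{6287}\right) + \left(\left(\left(-1\right) 0 - 9\right) + 5\right) \left(40 + \left(\left(\left(-1\right) 0 - 9\right) + 5\right)\right) = \left(10234 + \sqrt{6287}\right) + \left(\left(0 - 9\right) + 5\right) \left(40 + \left(\left(0 - 9\right) + 5\right)\right) = \left(10234 + \sqrt{6287}\right) + \left(-9 + 5\right) \left(40 + \left(-9 + 5\right)\right) = \left(10234 + \sqrt{6287}\right) - 4 \left(40 - 4\right) = \left(10234 + \sqrt{6287}\right) - 144 = 10090 + \sqrt{6287}$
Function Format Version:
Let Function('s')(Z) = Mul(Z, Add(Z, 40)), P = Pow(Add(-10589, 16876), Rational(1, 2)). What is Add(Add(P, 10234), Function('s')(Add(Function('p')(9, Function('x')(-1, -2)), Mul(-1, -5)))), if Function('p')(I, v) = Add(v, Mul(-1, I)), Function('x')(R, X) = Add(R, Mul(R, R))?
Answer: Add(10090, Pow(6287, Rational(1, 2))) ≈ 10169.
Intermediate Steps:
Function('x')(R, X) = Add(R, Pow(R, 2))
P = Pow(6287, Rational(1, 2)) ≈ 79.291
Function('s')(Z) = Mul(Z, Add(40, Z))
Add(Add(P, 10234), Function('s')(Add(Function('p')(9, Function('x')(-1, -2)), Mul(-1, -5)))) = Add(Add(Pow(6287, Rational(1, 2)), 10234), Mul(Add(Add(Mul(-1, Add(1, -1)), Mul(-1, 9)), Mul(-1, -5)), Add(40, Add(Add(Mul(-1, Add(1, -1)), Mul(-1, 9)), Mul(-1, -5))))) = Add(Add(10234, Pow(6287, Rational(1, 2))), Mul(Add(Add(Mul(-1, 0), -9), 5), Add(40, Add(Add(Mul(-1, 0), -9), 5)))) = Add(Add(10234, Pow(6287, Rational(1, 2))), Mul(Add(Add(0, -9), 5), Add(40, Add(Add(0, -9), 5)))) = Add(Add(10234, Pow(6287, Rational(1, 2))), Mul(Add(-9, 5), Add(40, Add(-9, 5)))) = Add(Add(10234, Pow(6287, Rational(1, 2))), Mul(-4, Add(40, -4))) = Add(Add(10234, Pow(6287, Rational(1, 2))), Mul(-4, 36)) = Add(Add(10234, Pow(6287, Rational(1, 2))), -144) = Add(10090, Pow(6287, Rational(1, 2)))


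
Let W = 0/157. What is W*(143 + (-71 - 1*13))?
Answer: 0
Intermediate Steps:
W = 0 (W = 0*(1/157) = 0)
W*(143 + (-71 - 1*13)) = 0*(143 + (-71 - 1*13)) = 0*(143 + (-71 - 13)) = 0*(143 - 84) = 0*59 = 0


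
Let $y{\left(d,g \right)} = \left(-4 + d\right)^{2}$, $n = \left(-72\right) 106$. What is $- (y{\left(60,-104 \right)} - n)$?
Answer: $-10768$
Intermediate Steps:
$n = -7632$
$- (y{\left(60,-104 \right)} - n) = - (\left(-4 + 60\right)^{2} - -7632) = - (56^{2} + 7632) = - (3136 + 7632) = \left(-1\right) 10768 = -10768$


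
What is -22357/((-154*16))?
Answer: 22357/2464 ≈ 9.0735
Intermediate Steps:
-22357/((-154*16)) = -22357/(-2464) = -22357*(-1/2464) = 22357/2464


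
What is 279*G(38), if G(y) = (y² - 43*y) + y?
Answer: -42408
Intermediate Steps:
G(y) = y² - 42*y
279*G(38) = 279*(38*(-42 + 38)) = 279*(38*(-4)) = 279*(-152) = -42408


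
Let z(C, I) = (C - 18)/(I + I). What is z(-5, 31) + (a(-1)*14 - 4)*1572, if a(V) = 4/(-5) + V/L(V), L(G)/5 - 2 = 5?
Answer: -7602307/310 ≈ -24524.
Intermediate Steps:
z(C, I) = (-18 + C)/(2*I) (z(C, I) = (-18 + C)/((2*I)) = (-18 + C)*(1/(2*I)) = (-18 + C)/(2*I))
L(G) = 35 (L(G) = 10 + 5*5 = 10 + 25 = 35)
a(V) = -4/5 + V/35 (a(V) = 4/(-5) + V/35 = 4*(-1/5) + V*(1/35) = -4/5 + V/35)
z(-5, 31) + (a(-1)*14 - 4)*1572 = (1/2)*(-18 - 5)/31 + ((-4/5 + (1/35)*(-1))*14 - 4)*1572 = (1/2)*(1/31)*(-23) + ((-4/5 - 1/35)*14 - 4)*1572 = -23/62 + (-29/35*14 - 4)*1572 = -23/62 + (-58/5 - 4)*1572 = -23/62 - 78/5*1572 = -23/62 - 122616/5 = -7602307/310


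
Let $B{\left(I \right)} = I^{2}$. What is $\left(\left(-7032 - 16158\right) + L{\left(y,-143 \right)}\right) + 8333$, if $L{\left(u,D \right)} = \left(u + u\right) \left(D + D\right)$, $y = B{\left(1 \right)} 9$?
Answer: $-20005$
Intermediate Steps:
$y = 9$ ($y = 1^{2} \cdot 9 = 1 \cdot 9 = 9$)
$L{\left(u,D \right)} = 4 D u$ ($L{\left(u,D \right)} = 2 u 2 D = 4 D u$)
$\left(\left(-7032 - 16158\right) + L{\left(y,-143 \right)}\right) + 8333 = \left(\left(-7032 - 16158\right) + 4 \left(-143\right) 9\right) + 8333 = \left(\left(-7032 - 16158\right) - 5148\right) + 8333 = \left(-23190 - 5148\right) + 8333 = -28338 + 8333 = -20005$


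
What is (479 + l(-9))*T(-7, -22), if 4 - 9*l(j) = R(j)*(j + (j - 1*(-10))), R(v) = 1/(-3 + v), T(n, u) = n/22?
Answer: -90601/594 ≈ -152.53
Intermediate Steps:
T(n, u) = n/22 (T(n, u) = n*(1/22) = n/22)
l(j) = 4/9 - (10 + 2*j)/(9*(-3 + j)) (l(j) = 4/9 - (j + (j - 1*(-10)))/(9*(-3 + j)) = 4/9 - (j + (j + 10))/(9*(-3 + j)) = 4/9 - (j + (10 + j))/(9*(-3 + j)) = 4/9 - (10 + 2*j)/(9*(-3 + j)))
(479 + l(-9))*T(-7, -22) = (479 + 2*(-11 - 9)/(9*(-3 - 9)))*((1/22)*(-7)) = (479 + (2/9)*(-20)/(-12))*(-7/22) = (479 + (2/9)*(-1/12)*(-20))*(-7/22) = (479 + 10/27)*(-7/22) = (12943/27)*(-7/22) = -90601/594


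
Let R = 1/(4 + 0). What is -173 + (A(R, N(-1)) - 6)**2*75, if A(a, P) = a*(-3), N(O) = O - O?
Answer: 51907/16 ≈ 3244.2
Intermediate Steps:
N(O) = 0
R = 1/4 ≈ 0.25000
A(a, P) = -3*a
-173 + (A(R, N(-1)) - 6)**2*75 = -173 + (-3*1/4 - 6)**2*75 = -173 + (-3/4 - 6)**2*75 = -173 + (-27/4)**2*75 = -173 + (729/16)*75 = -173 + 54675/16 = 51907/16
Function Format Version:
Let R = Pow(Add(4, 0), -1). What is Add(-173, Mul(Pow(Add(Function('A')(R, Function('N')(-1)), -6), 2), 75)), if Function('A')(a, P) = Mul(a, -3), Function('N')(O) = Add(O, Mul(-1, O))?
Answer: Rational(51907, 16) ≈ 3244.2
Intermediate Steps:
Function('N')(O) = 0
R = Rational(1, 4) (R = Pow(4, -1) = Rational(1, 4) ≈ 0.25000)
Function('A')(a, P) = Mul(-3, a)
Add(-173, Mul(Pow(Add(Function('A')(R, Function('N')(-1)), -6), 2), 75)) = Add(-173, Mul(Pow(Add(Mul(-3, Rational(1, 4)), -6), 2), 75)) = Add(-173, Mul(Pow(Add(Rational(-3, 4), -6), 2), 75)) = Add(-173, Mul(Pow(Rational(-27, 4), 2), 75)) = Add(-173, Mul(Rational(729, 16), 75)) = Add(-173, Rational(54675, 16)) = Rational(51907, 16)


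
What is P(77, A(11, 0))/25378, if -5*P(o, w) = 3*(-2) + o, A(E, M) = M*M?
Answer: -71/126890 ≈ -0.00055954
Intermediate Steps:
A(E, M) = M**2
P(o, w) = 6/5 - o/5 (P(o, w) = -(3*(-2) + o)/5 = -(-6 + o)/5 = 6/5 - o/5)
P(77, A(11, 0))/25378 = (6/5 - 1/5*77)/25378 = (6/5 - 77/5)*(1/25378) = -71/5*1/25378 = -71/126890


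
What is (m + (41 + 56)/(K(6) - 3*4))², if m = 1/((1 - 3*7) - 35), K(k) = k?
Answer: 28526281/108900 ≈ 261.95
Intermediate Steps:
m = -1/55 (m = 1/((1 - 21) - 35) = 1/(-20 - 35) = 1/(-55) = -1/55 ≈ -0.018182)
(m + (41 + 56)/(K(6) - 3*4))² = (-1/55 + (41 + 56)/(6 - 3*4))² = (-1/55 + 97/(6 - 12))² = (-1/55 + 97/(-6))² = (-1/55 + 97*(-⅙))² = (-1/55 - 97/6)² = (-5341/330)² = 28526281/108900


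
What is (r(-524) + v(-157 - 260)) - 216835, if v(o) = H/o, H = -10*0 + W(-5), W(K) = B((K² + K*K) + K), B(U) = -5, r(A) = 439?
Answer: -90237127/417 ≈ -2.1640e+5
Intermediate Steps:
W(K) = -5
H = -5 (H = -10*0 - 5 = 0 - 5 = -5)
v(o) = -5/o
(r(-524) + v(-157 - 260)) - 216835 = (439 - 5/(-157 - 260)) - 216835 = (439 - 5/(-417)) - 216835 = (439 - 5*(-1/417)) - 216835 = (439 + 5/417) - 216835 = 183068/417 - 216835 = -90237127/417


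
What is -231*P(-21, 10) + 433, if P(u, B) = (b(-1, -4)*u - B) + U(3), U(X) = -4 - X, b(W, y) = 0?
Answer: 4360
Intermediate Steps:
P(u, B) = -7 - B (P(u, B) = (0*u - B) + (-4 - 1*3) = (0 - B) + (-4 - 3) = -B - 7 = -7 - B)
-231*P(-21, 10) + 433 = -231*(-7 - 1*10) + 433 = -231*(-7 - 10) + 433 = -231*(-17) + 433 = 3927 + 433 = 4360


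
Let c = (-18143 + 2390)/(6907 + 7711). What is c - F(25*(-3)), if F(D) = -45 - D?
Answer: -454293/14618 ≈ -31.078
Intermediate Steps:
c = -15753/14618 ≈ -1.0776
c - F(25*(-3)) = -15753/14618 - (-45 - 25*(-3)) = -15753/14618 - (-45 - 1*(-75)) = -15753/14618 - (-45 + 75) = -15753/14618 - 1*30 = -15753/14618 - 30 = -454293/14618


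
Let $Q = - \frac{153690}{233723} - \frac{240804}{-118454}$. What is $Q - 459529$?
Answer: $- \frac{908729802875999}{1977530303} \approx -4.5953 \cdot 10^{5}$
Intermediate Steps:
$Q = \frac{2719731288}{1977530303}$ ($Q = \left(-153690\right) \frac{1}{233723} - - \frac{120402}{59227} = - \frac{153690}{233723} + \frac{120402}{59227} = \frac{2719731288}{1977530303} \approx 1.3753$)
$Q - 459529 = \frac{2719731288}{1977530303} - 459529 = - \frac{908729802875999}{1977530303}$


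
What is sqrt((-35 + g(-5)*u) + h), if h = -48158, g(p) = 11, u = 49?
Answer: I*sqrt(47654) ≈ 218.3*I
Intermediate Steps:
sqrt((-35 + g(-5)*u) + h) = sqrt((-35 + 11*49) - 48158) = sqrt((-35 + 539) - 48158) = sqrt(504 - 48158) = sqrt(-47654) = I*sqrt(47654)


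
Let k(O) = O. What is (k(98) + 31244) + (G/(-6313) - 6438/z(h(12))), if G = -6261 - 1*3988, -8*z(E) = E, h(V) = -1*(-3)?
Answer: 306253879/6313 ≈ 48512.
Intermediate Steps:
h(V) = 3
z(E) = -E/8
G = -10249 (G = -6261 - 3988 = -10249)
(k(98) + 31244) + (G/(-6313) - 6438/z(h(12))) = (98 + 31244) + (-10249/(-6313) - 6438/((-1/8*3))) = 31342 + (-10249*(-1/6313) - 6438/(-3/8)) = 31342 + (10249/6313 - 6438*(-8/3)) = 31342 + (10249/6313 + 17168) = 31342 + 108391833/6313 = 306253879/6313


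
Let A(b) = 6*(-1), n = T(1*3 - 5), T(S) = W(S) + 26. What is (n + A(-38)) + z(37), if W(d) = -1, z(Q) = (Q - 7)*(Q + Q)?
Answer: 2239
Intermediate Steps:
z(Q) = 2*Q*(-7 + Q) (z(Q) = (-7 + Q)*(2*Q) = 2*Q*(-7 + Q))
T(S) = 25 (T(S) = -1 + 26 = 25)
n = 25
A(b) = -6
(n + A(-38)) + z(37) = (25 - 6) + 2*37*(-7 + 37) = 19 + 2*37*30 = 19 + 2220 = 2239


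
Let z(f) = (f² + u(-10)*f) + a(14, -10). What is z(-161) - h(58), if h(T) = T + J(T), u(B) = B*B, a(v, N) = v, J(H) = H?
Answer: 9719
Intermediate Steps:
u(B) = B²
h(T) = 2*T (h(T) = T + T = 2*T)
z(f) = 14 + f² + 100*f (z(f) = (f² + (-10)²*f) + 14 = (f² + 100*f) + 14 = 14 + f² + 100*f)
z(-161) - h(58) = (14 + (-161)² + 100*(-161)) - 2*58 = (14 + 25921 - 16100) - 1*116 = 9835 - 116 = 9719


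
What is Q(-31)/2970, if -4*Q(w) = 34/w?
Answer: 17/184140 ≈ 9.2321e-5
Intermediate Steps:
Q(w) = -17/(2*w)
Q(-31)/2970 = -17/2/(-31)/2970 = -17/2*(-1/31)*(1/2970) = (17/62)*(1/2970) = 17/184140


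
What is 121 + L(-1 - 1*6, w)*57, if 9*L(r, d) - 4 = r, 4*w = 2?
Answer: 102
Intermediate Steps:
w = ½ (w = (¼)*2 = ½ ≈ 0.50000)
L(r, d) = 4/9 + r/9
121 + L(-1 - 1*6, w)*57 = 121 + (4/9 + (-1 - 1*6)/9)*57 = 121 + (4/9 + (-1 - 6)/9)*57 = 121 + (4/9 + (⅑)*(-7))*57 = 121 + (4/9 - 7/9)*57 = 121 - ⅓*57 = 121 - 19 = 102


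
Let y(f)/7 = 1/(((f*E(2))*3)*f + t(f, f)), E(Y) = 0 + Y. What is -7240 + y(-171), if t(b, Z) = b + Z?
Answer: -1267752953/175104 ≈ -7240.0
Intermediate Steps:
t(b, Z) = Z + b
E(Y) = Y
y(f) = 7/(2*f + 6*f**2) (y(f) = 7/(((f*2)*3)*f + (f + f)) = 7/(((2*f)*3)*f + 2*f) = 7/((6*f)*f + 2*f) = 7/(6*f**2 + 2*f) = 7/(2*f + 6*f**2))
-7240 + y(-171) = -7240 + (7/2)/(-171*(1 + 3*(-171))) = -7240 + (7/2)*(-1/171)/(1 - 513) = -7240 + (7/2)*(-1/171)/(-512) = -7240 + (7/2)*(-1/171)*(-1/512) = -7240 + 7/175104 = -1267752953/175104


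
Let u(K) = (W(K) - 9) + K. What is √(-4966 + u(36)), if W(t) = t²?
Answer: I*√3643 ≈ 60.357*I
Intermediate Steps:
u(K) = -9 + K + K² (u(K) = (K² - 9) + K = (-9 + K²) + K = -9 + K + K²)
√(-4966 + u(36)) = √(-4966 + (-9 + 36 + 36²)) = √(-4966 + (-9 + 36 + 1296)) = √(-4966 + 1323) = √(-3643) = I*√3643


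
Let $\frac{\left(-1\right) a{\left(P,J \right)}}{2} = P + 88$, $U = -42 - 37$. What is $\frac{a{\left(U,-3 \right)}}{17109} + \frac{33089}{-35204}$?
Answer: $- \frac{62972597}{66922804} \approx -0.94097$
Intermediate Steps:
$U = -79$ ($U = -42 - 37 = -79$)
$a{\left(P,J \right)} = -176 - 2 P$ ($a{\left(P,J \right)} = - 2 \left(P + 88\right) = - 2 \left(88 + P\right) = -176 - 2 P$)
$\frac{a{\left(U,-3 \right)}}{17109} + \frac{33089}{-35204} = \frac{-176 - -158}{17109} + \frac{33089}{-35204} = \left(-176 + 158\right) \frac{1}{17109} + 33089 \left(- \frac{1}{35204}\right) = \left(-18\right) \frac{1}{17109} - \frac{33089}{35204} = - \frac{2}{1901} - \frac{33089}{35204} = - \frac{62972597}{66922804}$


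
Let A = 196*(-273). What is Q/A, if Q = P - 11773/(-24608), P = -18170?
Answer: 149038529/438908288 ≈ 0.33957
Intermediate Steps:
Q = -447115587/24608 (Q = -18170 - 11773/(-24608) = -18170 - 11773*(-1/24608) = -18170 + 11773/24608 = -447115587/24608 ≈ -18170.)
A = -53508
Q/A = -447115587/24608/(-53508) = -447115587/24608*(-1/53508) = 149038529/438908288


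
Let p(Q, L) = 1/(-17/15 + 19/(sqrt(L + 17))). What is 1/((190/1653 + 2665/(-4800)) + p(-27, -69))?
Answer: -43122250760640/32578294455997 - 6626810880000*I*sqrt(13)/32578294455997 ≈ -1.3237 - 0.73341*I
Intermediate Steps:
p(Q, L) = 1/(-17/15 + 19/sqrt(17 + L)) (p(Q, L) = 1/(-17*1/15 + 19/(sqrt(17 + L))) = 1/(-17/15 + 19/sqrt(17 + L)))
1/((190/1653 + 2665/(-4800)) + p(-27, -69)) = 1/((190/1653 + 2665/(-4800)) - 15*sqrt(17 - 69)/(-285 + 17*sqrt(17 - 69))) = 1/((190*(1/1653) + 2665*(-1/4800)) - 15*sqrt(-52)/(-285 + 17*sqrt(-52))) = 1/((10/87 - 533/960) - 15*2*I*sqrt(13)/(-285 + 17*(2*I*sqrt(13)))) = 1/(-12257/27840 - 15*2*I*sqrt(13)/(-285 + 34*I*sqrt(13))) = 1/(-12257/27840 - 30*I*sqrt(13)/(-285 + 34*I*sqrt(13)))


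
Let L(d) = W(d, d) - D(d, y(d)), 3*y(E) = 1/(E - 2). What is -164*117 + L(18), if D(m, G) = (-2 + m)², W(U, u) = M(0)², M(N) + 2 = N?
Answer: -19440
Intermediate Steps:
M(N) = -2 + N
W(U, u) = 4 (W(U, u) = (-2 + 0)² = (-2)² = 4)
y(E) = 1/(3*(-2 + E)) (y(E) = 1/(3*(E - 2)) = 1/(3*(-2 + E)))
L(d) = 4 - (-2 + d)²
-164*117 + L(18) = -164*117 + 18*(4 - 1*18) = -19188 + 18*(4 - 18) = -19188 + 18*(-14) = -19188 - 252 = -19440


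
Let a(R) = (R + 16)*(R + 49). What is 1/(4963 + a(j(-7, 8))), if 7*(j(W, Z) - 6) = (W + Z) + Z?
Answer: 49/307409 ≈ 0.00015940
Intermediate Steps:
j(W, Z) = 6 + W/7 + 2*Z/7 (j(W, Z) = 6 + ((W + Z) + Z)/7 = 6 + (W + 2*Z)/7 = 6 + (W/7 + 2*Z/7) = 6 + W/7 + 2*Z/7)
a(R) = (16 + R)*(49 + R)
1/(4963 + a(j(-7, 8))) = 1/(4963 + (784 + (6 + (⅐)*(-7) + (2/7)*8)² + 65*(6 + (⅐)*(-7) + (2/7)*8))) = 1/(4963 + (784 + (6 - 1 + 16/7)² + 65*(6 - 1 + 16/7))) = 1/(4963 + (784 + (51/7)² + 65*(51/7))) = 1/(4963 + (784 + 2601/49 + 3315/7)) = 1/(4963 + 64222/49) = 1/(307409/49) = 49/307409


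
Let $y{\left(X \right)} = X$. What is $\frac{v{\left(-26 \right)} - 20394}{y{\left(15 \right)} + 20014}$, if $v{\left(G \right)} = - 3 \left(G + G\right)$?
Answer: $- \frac{20238}{20029} \approx -1.0104$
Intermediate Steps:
$v{\left(G \right)} = - 6 G$ ($v{\left(G \right)} = - 3 \cdot 2 G = - 6 G$)
$\frac{v{\left(-26 \right)} - 20394}{y{\left(15 \right)} + 20014} = \frac{\left(-6\right) \left(-26\right) - 20394}{15 + 20014} = \frac{156 - 20394}{20029} = \left(-20238\right) \frac{1}{20029} = - \frac{20238}{20029}$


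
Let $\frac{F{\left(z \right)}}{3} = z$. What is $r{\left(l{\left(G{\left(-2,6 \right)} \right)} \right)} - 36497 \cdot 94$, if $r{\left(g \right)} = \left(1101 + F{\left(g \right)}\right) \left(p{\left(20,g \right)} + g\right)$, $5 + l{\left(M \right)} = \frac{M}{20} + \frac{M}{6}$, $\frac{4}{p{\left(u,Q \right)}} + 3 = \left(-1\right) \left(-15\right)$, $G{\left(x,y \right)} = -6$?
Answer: $- \frac{343717453}{100} \approx -3.4372 \cdot 10^{6}$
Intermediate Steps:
$F{\left(z \right)} = 3 z$
$p{\left(u,Q \right)} = \frac{1}{3}$ ($p{\left(u,Q \right)} = \frac{4}{-3 - -15} = \frac{4}{-3 + 15} = \frac{4}{12} = 4 \cdot \frac{1}{12} = \frac{1}{3}$)
$l{\left(M \right)} = -5 + \frac{13 M}{60}$ ($l{\left(M \right)} = -5 + \left(\frac{M}{20} + \frac{M}{6}\right) = -5 + \frac{13 M}{60}$)
$r{\left(g \right)} = \left(1101 + 3 g\right) \left(\frac{1}{3} + g\right)$
$r{\left(l{\left(G{\left(-2,6 \right)} \right)} \right)} - 36497 \cdot 94 = \left(367 + 3 \left(-5 + \frac{13}{60} \left(-6\right)\right)^{2} + 1102 \left(-5 + \frac{13}{60} \left(-6\right)\right)\right) - 36497 \cdot 94 = \left(367 + 3 \left(-5 - \frac{13}{10}\right)^{2} + 1102 \left(-5 - \frac{13}{10}\right)\right) - 3430718 = \left(367 + 3 \left(- \frac{63}{10}\right)^{2} + 1102 \left(- \frac{63}{10}\right)\right) - 3430718 = \left(367 + 3 \cdot \frac{3969}{100} - \frac{34713}{5}\right) - 3430718 = \left(367 + \frac{11907}{100} - \frac{34713}{5}\right) - 3430718 = - \frac{645653}{100} - 3430718 = - \frac{343717453}{100}$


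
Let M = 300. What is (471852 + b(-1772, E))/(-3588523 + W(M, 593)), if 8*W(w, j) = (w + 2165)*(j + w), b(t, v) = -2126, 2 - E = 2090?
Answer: -3757808/26506939 ≈ -0.14177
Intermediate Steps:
E = -2088 (E = 2 - 1*2090 = 2 - 2090 = -2088)
W(w, j) = (2165 + w)*(j + w)/8 (W(w, j) = ((w + 2165)*(j + w))/8 = ((2165 + w)*(j + w))/8 = (2165 + w)*(j + w)/8)
(471852 + b(-1772, E))/(-3588523 + W(M, 593)) = (471852 - 2126)/(-3588523 + ((⅛)*300² + (2165/8)*593 + (2165/8)*300 + (⅛)*593*300)) = 469726/(-3588523 + ((⅛)*90000 + 1283845/8 + 162375/2 + 44475/2)) = 469726/(-3588523 + (11250 + 1283845/8 + 162375/2 + 44475/2)) = 469726/(-3588523 + 2201245/8) = 469726/(-26506939/8) = 469726*(-8/26506939) = -3757808/26506939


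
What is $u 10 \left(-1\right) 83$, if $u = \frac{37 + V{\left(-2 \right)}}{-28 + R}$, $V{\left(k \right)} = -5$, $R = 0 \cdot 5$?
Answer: $\frac{6640}{7} \approx 948.57$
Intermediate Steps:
$R = 0$
$u = - \frac{8}{7}$ ($u = \frac{37 - 5}{-28 + 0} = \frac{32}{-28} = 32 \left(- \frac{1}{28}\right) = - \frac{8}{7} \approx -1.1429$)
$u 10 \left(-1\right) 83 = - \frac{8 \cdot 10 \left(-1\right)}{7} \cdot 83 = \left(- \frac{8}{7}\right) \left(-10\right) 83 = \frac{80}{7} \cdot 83 = \frac{6640}{7}$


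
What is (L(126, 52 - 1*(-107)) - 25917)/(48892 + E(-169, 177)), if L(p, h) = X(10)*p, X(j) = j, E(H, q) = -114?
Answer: -24657/48778 ≈ -0.50549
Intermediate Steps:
L(p, h) = 10*p
(L(126, 52 - 1*(-107)) - 25917)/(48892 + E(-169, 177)) = (10*126 - 25917)/(48892 - 114) = (1260 - 25917)/48778 = -24657*1/48778 = -24657/48778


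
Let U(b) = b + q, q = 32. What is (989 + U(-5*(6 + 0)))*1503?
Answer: 1489473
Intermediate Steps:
U(b) = 32 + b (U(b) = b + 32 = 32 + b)
(989 + U(-5*(6 + 0)))*1503 = (989 + (32 - 5*(6 + 0)))*1503 = (989 + (32 - 5*6))*1503 = (989 + (32 - 30))*1503 = (989 + 2)*1503 = 991*1503 = 1489473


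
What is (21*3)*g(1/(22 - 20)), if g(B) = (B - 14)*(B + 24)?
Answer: -83349/4 ≈ -20837.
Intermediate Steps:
g(B) = (-14 + B)*(24 + B)
(21*3)*g(1/(22 - 20)) = (21*3)*(-336 + (1/(22 - 20))**2 + 10/(22 - 20)) = 63*(-336 + (1/2)**2 + 10/2) = 63*(-336 + (1/2)**2 + 10*(1/2)) = 63*(-336 + 1/4 + 5) = 63*(-1323/4) = -83349/4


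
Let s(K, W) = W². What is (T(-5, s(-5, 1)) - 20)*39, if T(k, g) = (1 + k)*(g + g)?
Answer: -1092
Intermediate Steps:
T(k, g) = 2*g*(1 + k) (T(k, g) = (1 + k)*(2*g) = 2*g*(1 + k))
(T(-5, s(-5, 1)) - 20)*39 = (2*1²*(1 - 5) - 20)*39 = (2*1*(-4) - 20)*39 = (-8 - 20)*39 = -28*39 = -1092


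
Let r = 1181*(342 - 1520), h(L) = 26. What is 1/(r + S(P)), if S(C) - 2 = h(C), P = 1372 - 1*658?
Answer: -1/1391190 ≈ -7.1881e-7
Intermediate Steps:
P = 714 (P = 1372 - 658 = 714)
S(C) = 28 (S(C) = 2 + 26 = 28)
r = -1391218 (r = 1181*(-1178) = -1391218)
1/(r + S(P)) = 1/(-1391218 + 28) = 1/(-1391190) = -1/1391190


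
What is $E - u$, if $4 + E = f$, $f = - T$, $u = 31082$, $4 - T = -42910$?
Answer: $-74000$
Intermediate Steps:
$T = 42914$ ($T = 4 - -42910 = 4 + 42910 = 42914$)
$f = -42914$ ($f = \left(-1\right) 42914 = -42914$)
$E = -42918$ ($E = -4 - 42914 = -42918$)
$E - u = -42918 - 31082 = -74000$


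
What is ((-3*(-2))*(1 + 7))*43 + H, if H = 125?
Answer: 2189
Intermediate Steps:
((-3*(-2))*(1 + 7))*43 + H = ((-3*(-2))*(1 + 7))*43 + 125 = (6*8)*43 + 125 = 48*43 + 125 = 2064 + 125 = 2189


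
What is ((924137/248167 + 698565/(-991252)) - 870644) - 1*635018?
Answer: -370386139484776439/245996035084 ≈ -1.5057e+6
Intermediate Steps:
((924137/248167 + 698565/(-991252)) - 870644) - 1*635018 = ((924137*(1/248167) + 698565*(-1/991252)) - 870644) - 635018 = ((924137/248167 - 698565/991252) - 870644) - 635018 = (742691869169/245996035084 - 870644) - 635018 = -214174229277804927/245996035084 - 635018 = -370386139484776439/245996035084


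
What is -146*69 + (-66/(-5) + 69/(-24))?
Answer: -402547/40 ≈ -10064.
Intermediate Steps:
-146*69 + (-66/(-5) + 69/(-24)) = -10074 + (-66*(-⅕) + 69*(-1/24)) = -10074 + (66/5 - 23/8) = -10074 + 413/40 = -402547/40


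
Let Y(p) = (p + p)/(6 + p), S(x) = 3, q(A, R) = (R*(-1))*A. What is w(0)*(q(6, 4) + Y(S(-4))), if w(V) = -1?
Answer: 70/3 ≈ 23.333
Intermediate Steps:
q(A, R) = -A*R (q(A, R) = (-R)*A = -A*R)
Y(p) = 2*p/(6 + p) (Y(p) = (2*p)/(6 + p) = 2*p/(6 + p))
w(0)*(q(6, 4) + Y(S(-4))) = -(-1*6*4 + 2*3/(6 + 3)) = -(-24 + 2*3/9) = -(-24 + 2*3*(⅑)) = -(-24 + ⅔) = -1*(-70/3) = 70/3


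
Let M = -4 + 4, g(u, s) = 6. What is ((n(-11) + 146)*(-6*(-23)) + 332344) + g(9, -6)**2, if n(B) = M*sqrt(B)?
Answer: 352528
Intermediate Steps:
M = 0
n(B) = 0 (n(B) = 0*sqrt(B) = 0)
((n(-11) + 146)*(-6*(-23)) + 332344) + g(9, -6)**2 = ((0 + 146)*(-6*(-23)) + 332344) + 6**2 = (146*138 + 332344) + 36 = (20148 + 332344) + 36 = 352492 + 36 = 352528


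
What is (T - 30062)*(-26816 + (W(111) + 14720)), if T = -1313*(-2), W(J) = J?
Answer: 328820460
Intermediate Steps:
T = 2626
(T - 30062)*(-26816 + (W(111) + 14720)) = (2626 - 30062)*(-26816 + (111 + 14720)) = -27436*(-26816 + 14831) = -27436*(-11985) = 328820460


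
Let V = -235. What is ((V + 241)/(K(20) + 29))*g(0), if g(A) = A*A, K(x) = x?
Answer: 0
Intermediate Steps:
g(A) = A²
((V + 241)/(K(20) + 29))*g(0) = ((-235 + 241)/(20 + 29))*0² = (6/49)*0 = 0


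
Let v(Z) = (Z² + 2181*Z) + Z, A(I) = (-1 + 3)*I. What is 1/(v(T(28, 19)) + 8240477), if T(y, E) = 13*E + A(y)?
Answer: 1/8993432 ≈ 1.1119e-7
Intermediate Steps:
A(I) = 2*I
T(y, E) = 2*y + 13*E (T(y, E) = 13*E + 2*y = 2*y + 13*E)
v(Z) = Z² + 2182*Z
1/(v(T(28, 19)) + 8240477) = 1/((2*28 + 13*19)*(2182 + (2*28 + 13*19)) + 8240477) = 1/((56 + 247)*(2182 + (56 + 247)) + 8240477) = 1/(303*(2182 + 303) + 8240477) = 1/(303*2485 + 8240477) = 1/(752955 + 8240477) = 1/8993432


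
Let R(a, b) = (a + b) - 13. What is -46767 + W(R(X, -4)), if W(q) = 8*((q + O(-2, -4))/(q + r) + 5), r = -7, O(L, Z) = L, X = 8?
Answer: -93443/2 ≈ -46722.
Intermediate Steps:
R(a, b) = -13 + a + b
W(q) = 40 + 8*(-2 + q)/(-7 + q) (W(q) = 8*((q - 2)/(q - 7) + 5) = 8*((-2 + q)/(-7 + q) + 5) = 8*(5 + (-2 + q)/(-7 + q)) = 40 + 8*(-2 + q)/(-7 + q))
-46767 + W(R(X, -4)) = -46767 + 8*(-37 + 6*(-13 + 8 - 4))/(-7 + (-13 + 8 - 4)) = -46767 + 8*(-37 + 6*(-9))/(-7 - 9) = -46767 + 8*(-37 - 54)/(-16) = -46767 + 8*(-1/16)*(-91) = -46767 + 91/2 = -93443/2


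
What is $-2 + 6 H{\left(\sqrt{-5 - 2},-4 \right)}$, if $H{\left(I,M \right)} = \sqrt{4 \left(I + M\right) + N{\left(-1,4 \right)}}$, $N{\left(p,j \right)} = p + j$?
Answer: $-2 + 6 \sqrt{-13 + 4 i \sqrt{7}} \approx 6.2301 + 23.146 i$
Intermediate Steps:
$N{\left(p,j \right)} = j + p$
$H{\left(I,M \right)} = \sqrt{3 + 4 I + 4 M}$ ($H{\left(I,M \right)} = \sqrt{4 \left(I + M\right) + \left(4 - 1\right)} = \sqrt{\left(4 I + 4 M\right) + 3} = \sqrt{3 + 4 I + 4 M}$)
$-2 + 6 H{\left(\sqrt{-5 - 2},-4 \right)} = -2 + 6 \sqrt{3 + 4 \sqrt{-5 - 2} + 4 \left(-4\right)} = -2 + 6 \sqrt{3 + 4 \sqrt{-7} - 16} = -2 + 6 \sqrt{3 + 4 i \sqrt{7} - 16} = -2 + 6 \sqrt{-13 + 4 i \sqrt{7}}$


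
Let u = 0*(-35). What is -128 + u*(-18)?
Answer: -128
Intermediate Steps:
u = 0
-128 + u*(-18) = -128 + 0*(-18) = -128 + 0 = -128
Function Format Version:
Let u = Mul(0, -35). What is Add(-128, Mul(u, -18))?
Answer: -128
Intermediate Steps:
u = 0
Add(-128, Mul(u, -18)) = Add(-128, Mul(0, -18)) = Add(-128, 0) = -128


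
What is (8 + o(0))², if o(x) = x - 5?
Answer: 9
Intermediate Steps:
o(x) = -5 + x
(8 + o(0))² = (8 + (-5 + 0))² = (8 - 5)² = 3² = 9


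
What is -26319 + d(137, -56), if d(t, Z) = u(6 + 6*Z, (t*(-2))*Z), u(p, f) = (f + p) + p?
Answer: -11635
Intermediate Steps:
u(p, f) = f + 2*p
d(t, Z) = 12 + 12*Z - 2*Z*t (d(t, Z) = (t*(-2))*Z + 2*(6 + 6*Z) = (-2*t)*Z + (12 + 12*Z) = -2*Z*t + (12 + 12*Z) = 12 + 12*Z - 2*Z*t)
-26319 + d(137, -56) = -26319 + (12 + 12*(-56) - 2*(-56)*137) = -26319 + (12 - 672 + 15344) = -26319 + 14684 = -11635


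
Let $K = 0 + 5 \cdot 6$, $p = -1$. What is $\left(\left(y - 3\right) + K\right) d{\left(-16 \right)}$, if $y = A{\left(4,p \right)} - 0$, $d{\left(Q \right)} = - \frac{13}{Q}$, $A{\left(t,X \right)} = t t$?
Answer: $\frac{559}{16} \approx 34.938$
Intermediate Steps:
$K = 30$ ($K = 0 + 30 = 30$)
$A{\left(t,X \right)} = t^{2}$
$y = 16$ ($y = 4^{2} - 0 = 16 + 0 = 16$)
$\left(\left(y - 3\right) + K\right) d{\left(-16 \right)} = \left(\left(16 - 3\right) + 30\right) \left(- \frac{13}{-16}\right) = \left(13 + 30\right) \left(\left(-13\right) \left(- \frac{1}{16}\right)\right) = 43 \cdot \frac{13}{16} = \frac{559}{16}$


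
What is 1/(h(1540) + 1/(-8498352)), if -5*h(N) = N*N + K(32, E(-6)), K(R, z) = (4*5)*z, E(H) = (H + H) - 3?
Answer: -8498352/4030428419521 ≈ -2.1085e-6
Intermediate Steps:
E(H) = -3 + 2*H (E(H) = 2*H - 3 = -3 + 2*H)
K(R, z) = 20*z
h(N) = 60 - N²/5 (h(N) = -(N*N + 20*(-3 + 2*(-6)))/5 = -(N² + 20*(-3 - 12))/5 = -(N² + 20*(-15))/5 = -(N² - 300)/5 = -(-300 + N²)/5 = 60 - N²/5)
1/(h(1540) + 1/(-8498352)) = 1/((60 - ⅕*1540²) + 1/(-8498352)) = 1/((60 - ⅕*2371600) - 1/8498352) = 1/((60 - 474320) - 1/8498352) = 1/(-474260 - 1/8498352) = 1/(-4030428419521/8498352) = -8498352/4030428419521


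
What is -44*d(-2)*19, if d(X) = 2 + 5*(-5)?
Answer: 19228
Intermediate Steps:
d(X) = -23 (d(X) = 2 - 25 = -23)
-44*d(-2)*19 = -44*(-23)*19 = 1012*19 = 19228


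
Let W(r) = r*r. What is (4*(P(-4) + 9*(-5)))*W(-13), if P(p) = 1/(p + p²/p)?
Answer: -61009/2 ≈ -30505.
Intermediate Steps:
W(r) = r²
P(p) = 1/(2*p) (P(p) = 1/(p + p) = 1/(2*p))
(4*(P(-4) + 9*(-5)))*W(-13) = (4*((½)/(-4) + 9*(-5)))*(-13)² = (4*((½)*(-¼) - 45))*169 = (4*(-⅛ - 45))*169 = (4*(-361/8))*169 = -361/2*169 = -61009/2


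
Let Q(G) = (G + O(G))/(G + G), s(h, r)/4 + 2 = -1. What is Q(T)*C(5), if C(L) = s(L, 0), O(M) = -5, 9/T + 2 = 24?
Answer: 202/3 ≈ 67.333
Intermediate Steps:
T = 9/22 (T = 9/(-2 + 24) = 9/22 ≈ 0.40909)
s(h, r) = -12 (s(h, r) = -8 + 4*(-1) = -8 - 4 = -12)
C(L) = -12
Q(G) = (-5 + G)/(2*G) (Q(G) = (G - 5)/(G + G) = (-5 + G)/((2*G)) = (-5 + G)*(1/(2*G)) = (-5 + G)/(2*G))
Q(T)*C(5) = ((-5 + 9/22)/(2*(9/22)))*(-12) = ((1/2)*(22/9)*(-101/22))*(-12) = -101/18*(-12) = 202/3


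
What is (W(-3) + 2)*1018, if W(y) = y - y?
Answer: 2036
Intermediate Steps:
W(y) = 0
(W(-3) + 2)*1018 = (0 + 2)*1018 = 2*1018 = 2036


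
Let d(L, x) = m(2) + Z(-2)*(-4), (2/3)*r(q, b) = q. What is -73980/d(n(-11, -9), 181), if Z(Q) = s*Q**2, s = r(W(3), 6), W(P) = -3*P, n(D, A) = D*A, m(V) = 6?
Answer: -12330/37 ≈ -333.24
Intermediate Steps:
n(D, A) = A*D
r(q, b) = 3*q/2
s = -27/2 (s = 3*(-3*3)/2 = (3/2)*(-9) = -27/2 ≈ -13.500)
Z(Q) = -27*Q**2/2
d(L, x) = 222 (d(L, x) = 6 - 27/2*(-2)**2*(-4) = 6 - 27/2*4*(-4) = 6 - 54*(-4) = 6 + 216 = 222)
-73980/d(n(-11, -9), 181) = -73980/222 = -73980*1/222 = -12330/37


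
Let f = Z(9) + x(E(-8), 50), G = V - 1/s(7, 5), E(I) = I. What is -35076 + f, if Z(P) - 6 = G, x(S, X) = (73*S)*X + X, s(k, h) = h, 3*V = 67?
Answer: -962968/15 ≈ -64198.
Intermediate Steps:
V = 67/3 (V = (⅓)*67 = 67/3 ≈ 22.333)
x(S, X) = X + 73*S*X (x(S, X) = 73*S*X + X = X + 73*S*X)
G = 332/15 (G = 67/3 - 1/5 = 67/3 - 1*⅕ = 67/3 - ⅕ = 332/15 ≈ 22.133)
Z(P) = 422/15 (Z(P) = 6 + 332/15 = 422/15)
f = -436828/15 (f = 422/15 + 50*(1 + 73*(-8)) = 422/15 + 50*(1 - 584) = 422/15 + 50*(-583) = 422/15 - 29150 = -436828/15 ≈ -29122.)
-35076 + f = -35076 - 436828/15 = -962968/15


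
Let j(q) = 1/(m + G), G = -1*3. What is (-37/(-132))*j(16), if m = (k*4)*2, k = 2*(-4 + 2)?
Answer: -37/4620 ≈ -0.0080087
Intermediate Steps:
k = -4 (k = 2*(-2) = -4)
G = -3
m = -32 (m = -4*4*2 = -16*2 = -32)
j(q) = -1/35 (j(q) = 1/(-32 - 3) = 1/(-35) = -1/35)
(-37/(-132))*j(16) = -37/(-132)*(-1/35) = -37*(-1/132)*(-1/35) = (37/132)*(-1/35) = -37/4620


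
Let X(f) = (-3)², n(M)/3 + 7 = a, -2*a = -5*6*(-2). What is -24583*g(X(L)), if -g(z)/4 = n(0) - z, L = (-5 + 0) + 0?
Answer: -11799840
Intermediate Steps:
L = -5 (L = -5 + 0 = -5)
a = -30 (a = -(-5*6)*(-2)/2 = -(-15)*(-2) = -½*60 = -30)
n(M) = -111 (n(M) = -21 + 3*(-30) = -21 - 90 = -111)
X(f) = 9
g(z) = 444 + 4*z (g(z) = -4*(-111 - z) = 444 + 4*z)
-24583*g(X(L)) = -24583*(444 + 4*9) = -24583*(444 + 36) = -24583*480 = -11799840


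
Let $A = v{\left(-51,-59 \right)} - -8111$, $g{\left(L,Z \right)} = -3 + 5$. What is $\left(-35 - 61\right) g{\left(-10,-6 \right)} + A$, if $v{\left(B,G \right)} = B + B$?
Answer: $7817$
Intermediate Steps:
$v{\left(B,G \right)} = 2 B$
$g{\left(L,Z \right)} = 2$
$A = 8009$ ($A = 2 \left(-51\right) - -8111 = -102 + 8111 = 8009$)
$\left(-35 - 61\right) g{\left(-10,-6 \right)} + A = \left(-35 - 61\right) 2 + 8009 = \left(-96\right) 2 + 8009 = -192 + 8009 = 7817$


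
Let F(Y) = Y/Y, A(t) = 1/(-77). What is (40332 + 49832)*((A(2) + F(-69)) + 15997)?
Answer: 111068072580/77 ≈ 1.4424e+9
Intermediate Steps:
A(t) = -1/77
F(Y) = 1
(40332 + 49832)*((A(2) + F(-69)) + 15997) = (40332 + 49832)*((-1/77 + 1) + 15997) = 90164*(76/77 + 15997) = 90164*(1231845/77) = 111068072580/77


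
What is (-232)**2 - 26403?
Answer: 27421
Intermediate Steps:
(-232)**2 - 26403 = 53824 - 26403 = 27421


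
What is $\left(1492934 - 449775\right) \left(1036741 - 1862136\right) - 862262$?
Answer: $-861019085067$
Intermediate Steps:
$\left(1492934 - 449775\right) \left(1036741 - 1862136\right) - 862262 = 1043159 \left(-825395\right) - 862262 = -861018222805 - 862262 = -861019085067$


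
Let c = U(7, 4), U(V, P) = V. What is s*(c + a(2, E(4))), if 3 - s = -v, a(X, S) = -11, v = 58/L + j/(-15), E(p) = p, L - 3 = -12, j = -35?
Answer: 40/9 ≈ 4.4444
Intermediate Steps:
L = -9 (L = 3 - 12 = -9)
v = -37/9 (v = 58/(-9) - 35/(-15) = 58*(-⅑) - 35*(-1/15) = -58/9 + 7/3 = -37/9 ≈ -4.1111)
s = -10/9 (s = 3 - (-1)*(-37)/9 = 3 - 1*37/9 = 3 - 37/9 = -10/9 ≈ -1.1111)
c = 7
s*(c + a(2, E(4))) = -10*(7 - 11)/9 = -10/9*(-4) = 40/9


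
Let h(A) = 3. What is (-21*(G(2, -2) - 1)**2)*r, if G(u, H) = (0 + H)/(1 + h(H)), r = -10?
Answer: 945/2 ≈ 472.50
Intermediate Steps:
G(u, H) = H/4 (G(u, H) = (0 + H)/(1 + 3) = H/4)
(-21*(G(2, -2) - 1)**2)*r = -21*((1/4)*(-2) - 1)**2*(-10) = -21*(-1/2 - 1)**2*(-10) = -21*(-3/2)**2*(-10) = -21*9/4*(-10) = -189/4*(-10) = 945/2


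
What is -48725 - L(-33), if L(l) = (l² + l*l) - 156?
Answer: -50747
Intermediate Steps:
L(l) = -156 + 2*l² (L(l) = (l² + l²) - 156 = 2*l² - 156 = -156 + 2*l²)
-48725 - L(-33) = -48725 - (-156 + 2*(-33)²) = -48725 - (-156 + 2*1089) = -48725 - (-156 + 2178) = -48725 - 1*2022 = -48725 - 2022 = -50747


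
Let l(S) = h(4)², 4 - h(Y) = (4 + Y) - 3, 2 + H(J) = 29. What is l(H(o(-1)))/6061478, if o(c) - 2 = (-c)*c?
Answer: 1/6061478 ≈ 1.6498e-7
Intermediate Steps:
o(c) = 2 - c² (o(c) = 2 + (-c)*c = 2 - c²)
H(J) = 27 (H(J) = -2 + 29 = 27)
h(Y) = 3 - Y (h(Y) = 4 - ((4 + Y) - 3) = 4 - (1 + Y) = 4 + (-1 - Y) = 3 - Y)
l(S) = 1 (l(S) = (3 - 1*4)² = (3 - 4)² = (-1)² = 1)
l(H(o(-1)))/6061478 = 1/6061478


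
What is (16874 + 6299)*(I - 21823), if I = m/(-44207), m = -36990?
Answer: -22354816313183/44207 ≈ -5.0568e+8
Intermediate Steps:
I = 36990/44207 (I = -36990/(-44207) = -36990*(-1/44207) = 36990/44207 ≈ 0.83675)
(16874 + 6299)*(I - 21823) = (16874 + 6299)*(36990/44207 - 21823) = 23173*(-964692371/44207) = -22354816313183/44207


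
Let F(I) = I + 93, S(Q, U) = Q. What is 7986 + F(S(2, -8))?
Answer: 8081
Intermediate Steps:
F(I) = 93 + I
7986 + F(S(2, -8)) = 7986 + (93 + 2) = 7986 + 95 = 8081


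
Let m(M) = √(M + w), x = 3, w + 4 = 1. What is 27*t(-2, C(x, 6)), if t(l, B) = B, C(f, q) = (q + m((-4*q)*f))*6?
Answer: 972 + 810*I*√3 ≈ 972.0 + 1403.0*I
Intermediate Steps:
w = -3 (w = -4 + 1 = -3)
m(M) = √(-3 + M) (m(M) = √(M - 3) = √(-3 + M))
C(f, q) = 6*q + 6*√(-3 - 4*f*q) (C(f, q) = (q + √(-3 + (-4*q)*f))*6 = (q + √(-3 - 4*f*q))*6 = 6*q + 6*√(-3 - 4*f*q))
27*t(-2, C(x, 6)) = 27*(6*6 + 6*√(-3 - 4*3*6)) = 27*(36 + 6*√(-3 - 72)) = 27*(36 + 6*√(-75)) = 27*(36 + 6*(5*I*√3)) = 27*(36 + 30*I*√3) = 972 + 810*I*√3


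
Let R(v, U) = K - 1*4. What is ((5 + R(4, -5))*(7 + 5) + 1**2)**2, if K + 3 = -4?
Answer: 5041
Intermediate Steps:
K = -7 (K = -3 - 4 = -7)
R(v, U) = -11 (R(v, U) = -7 - 1*4 = -7 - 4 = -11)
((5 + R(4, -5))*(7 + 5) + 1**2)**2 = ((5 - 11)*(7 + 5) + 1**2)**2 = (-6*12 + 1)**2 = (-72 + 1)**2 = (-71)**2 = 5041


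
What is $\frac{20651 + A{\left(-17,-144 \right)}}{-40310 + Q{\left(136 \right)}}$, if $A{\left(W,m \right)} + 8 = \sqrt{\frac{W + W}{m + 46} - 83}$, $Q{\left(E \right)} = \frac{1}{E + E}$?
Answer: $- \frac{1871632}{3654773} - \frac{4080 i \sqrt{2}}{25583411} \approx -0.51211 - 0.00022554 i$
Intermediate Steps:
$Q{\left(E \right)} = \frac{1}{2 E}$
$A{\left(W,m \right)} = -8 + \sqrt{-83 + \frac{2 W}{46 + m}}$ ($A{\left(W,m \right)} = -8 + \sqrt{\frac{W + W}{m + 46} - 83} = -8 + \sqrt{\frac{2 W}{46 + m} - 83} = -8 + \sqrt{-83 + \frac{2 W}{46 + m}}$)
$\frac{20651 + A{\left(-17,-144 \right)}}{-40310 + Q{\left(136 \right)}} = \frac{20651 - \left(8 - \sqrt{\frac{-3818 - -11952 + 2 \left(-17\right)}{46 - 144}}\right)}{-40310 + \frac{1}{2 \cdot 136}} = \frac{20651 - \left(8 - \sqrt{\frac{-3818 + 11952 - 34}{-98}}\right)}{-40310 + \frac{1}{2} \cdot \frac{1}{136}} = \frac{20651 - \left(8 - \sqrt{\left(- \frac{1}{98}\right) 8100}\right)}{-40310 + \frac{1}{272}} = \frac{20651 - \left(8 - \sqrt{- \frac{4050}{49}}\right)}{- \frac{10964319}{272}} = \left(20651 - \left(8 - \frac{45 i \sqrt{2}}{7}\right)\right) \left(- \frac{272}{10964319}\right) = \left(20643 + \frac{45 i \sqrt{2}}{7}\right) \left(- \frac{272}{10964319}\right) = - \frac{1871632}{3654773} - \frac{4080 i \sqrt{2}}{25583411}$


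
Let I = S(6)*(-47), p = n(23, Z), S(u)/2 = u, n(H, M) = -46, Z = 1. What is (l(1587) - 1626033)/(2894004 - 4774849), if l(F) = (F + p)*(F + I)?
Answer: 9918/376169 ≈ 0.026366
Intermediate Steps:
S(u) = 2*u
p = -46
I = -564 (I = (2*6)*(-47) = 12*(-47) = -564)
l(F) = (-564 + F)*(-46 + F) (l(F) = (F - 46)*(F - 564) = (-46 + F)*(-564 + F) = (-564 + F)*(-46 + F))
(l(1587) - 1626033)/(2894004 - 4774849) = ((25944 + 1587**2 - 610*1587) - 1626033)/(2894004 - 4774849) = ((25944 + 2518569 - 968070) - 1626033)/(-1880845) = (1576443 - 1626033)*(-1/1880845) = -49590*(-1/1880845) = 9918/376169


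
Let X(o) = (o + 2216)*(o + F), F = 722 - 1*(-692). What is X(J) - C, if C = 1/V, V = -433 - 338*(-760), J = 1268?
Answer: 2396263335335/256447 ≈ 9.3441e+6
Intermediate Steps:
F = 1414 (F = 722 + 692 = 1414)
V = 256447 (V = -433 + 256880 = 256447)
X(o) = (1414 + o)*(2216 + o) (X(o) = (o + 2216)*(o + 1414) = (2216 + o)*(1414 + o) = (1414 + o)*(2216 + o))
C = 1/256447 ≈ 3.8994e-6
X(J) - C = (3133424 + 1268² + 3630*1268) - 1*1/256447 = (3133424 + 1607824 + 4602840) - 1/256447 = 9344088 - 1/256447 = 2396263335335/256447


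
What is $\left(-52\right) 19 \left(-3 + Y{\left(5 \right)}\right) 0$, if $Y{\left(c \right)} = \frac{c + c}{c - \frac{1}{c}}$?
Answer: $0$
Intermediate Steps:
$Y{\left(c \right)} = \frac{2 c}{c - \frac{1}{c}}$
$\left(-52\right) 19 \left(-3 + Y{\left(5 \right)}\right) 0 = \left(-52\right) 19 \left(-3 + \frac{2 \cdot 5^{2}}{-1 + 5^{2}}\right) 0 = - 988 \left(-3 + 2 \cdot 25 \frac{1}{-1 + 25}\right) 0 = - 988 \left(-3 + 2 \cdot 25 \cdot \frac{1}{24}\right) 0 = - 988 \left(-3 + \frac{25}{12}\right) 0 = - 988 \left(\left(- \frac{11}{12}\right) 0\right) = \left(-988\right) 0 = 0$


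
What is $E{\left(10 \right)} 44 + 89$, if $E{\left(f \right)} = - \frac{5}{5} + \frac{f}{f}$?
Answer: $89$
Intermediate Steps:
$E{\left(f \right)} = 0$ ($E{\left(f \right)} = \left(-5\right) \frac{1}{5} + 1 = -1 + 1 = 0$)
$E{\left(10 \right)} 44 + 89 = 0 \cdot 44 + 89 = 0 + 89 = 89$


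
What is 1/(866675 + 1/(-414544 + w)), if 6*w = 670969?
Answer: 1816295/1574137469119 ≈ 1.1538e-6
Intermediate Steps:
w = 670969/6 (w = (⅙)*670969 = 670969/6 ≈ 1.1183e+5)
1/(866675 + 1/(-414544 + w)) = 1/(866675 + 1/(-414544 + 670969/6)) = 1/(866675 + 1/(-1816295/6)) = 1/(866675 - 6/1816295) = 1/(1574137469119/1816295) = 1816295/1574137469119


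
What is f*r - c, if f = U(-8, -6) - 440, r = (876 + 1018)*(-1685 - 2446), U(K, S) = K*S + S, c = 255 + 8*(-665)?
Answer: 3114002437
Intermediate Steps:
c = -5065 (c = 255 - 5320 = -5065)
U(K, S) = S + K*S
r = -7824114 (r = 1894*(-4131) = -7824114)
f = -398 (f = -6*(1 - 8) - 440 = -6*(-7) - 440 = 42 - 440 = -398)
f*r - c = -398*(-7824114) - 1*(-5065) = 3113997372 + 5065 = 3114002437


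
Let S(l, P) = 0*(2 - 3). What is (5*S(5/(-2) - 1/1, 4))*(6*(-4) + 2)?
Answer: 0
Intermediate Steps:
S(l, P) = 0 (S(l, P) = 0*(-1) = 0)
(5*S(5/(-2) - 1/1, 4))*(6*(-4) + 2) = (5*0)*(6*(-4) + 2) = 0*(-24 + 2) = 0*(-22) = 0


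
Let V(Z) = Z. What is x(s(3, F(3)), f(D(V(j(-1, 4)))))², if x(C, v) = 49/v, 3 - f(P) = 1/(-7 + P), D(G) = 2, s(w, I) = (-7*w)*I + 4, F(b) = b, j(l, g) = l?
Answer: 60025/256 ≈ 234.47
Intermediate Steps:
s(w, I) = 4 - 7*I*w (s(w, I) = -7*I*w + 4 = 4 - 7*I*w)
f(P) = 3 - 1/(-7 + P)
x(s(3, F(3)), f(D(V(j(-1, 4)))))² = (49/(((-22 + 3*2)/(-7 + 2))))² = (49/(((-22 + 6)/(-5))))² = (49/((-⅕*(-16))))² = (49/(16/5))² = (49*(5/16))² = (245/16)² = 60025/256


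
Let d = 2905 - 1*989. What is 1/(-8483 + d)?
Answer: -1/6567 ≈ -0.00015228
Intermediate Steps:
d = 1916 (d = 2905 - 989 = 1916)
1/(-8483 + d) = 1/(-8483 + 1916) = 1/(-6567) = -1/6567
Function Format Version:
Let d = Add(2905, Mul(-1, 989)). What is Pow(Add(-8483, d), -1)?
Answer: Rational(-1, 6567) ≈ -0.00015228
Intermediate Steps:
d = 1916 (d = Add(2905, -989) = 1916)
Pow(Add(-8483, d), -1) = Pow(Add(-8483, 1916), -1) = Pow(-6567, -1) = Rational(-1, 6567)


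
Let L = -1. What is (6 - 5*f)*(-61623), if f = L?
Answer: -677853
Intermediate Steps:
f = -1
(6 - 5*f)*(-61623) = (6 - 5*(-1))*(-61623) = (6 + 5)*(-61623) = 11*(-61623) = -677853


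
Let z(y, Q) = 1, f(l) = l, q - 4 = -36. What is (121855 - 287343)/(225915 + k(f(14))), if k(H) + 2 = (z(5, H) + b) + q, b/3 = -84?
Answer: -82744/112815 ≈ -0.73345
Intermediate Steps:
q = -32 (q = 4 - 36 = -32)
b = -252 (b = 3*(-84) = -252)
k(H) = -285 (k(H) = -2 + ((1 - 252) - 32) = -2 + (-251 - 32) = -2 - 283 = -285)
(121855 - 287343)/(225915 + k(f(14))) = (121855 - 287343)/(225915 - 285) = -165488/225630 = -165488*1/225630 = -82744/112815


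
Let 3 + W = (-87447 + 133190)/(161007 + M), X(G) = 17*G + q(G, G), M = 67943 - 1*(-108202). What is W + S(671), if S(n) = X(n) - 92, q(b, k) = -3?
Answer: 3812897711/337152 ≈ 11309.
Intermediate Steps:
M = 176145 (M = 67943 + 108202 = 176145)
X(G) = -3 + 17*G (X(G) = 17*G - 3 = -3 + 17*G)
S(n) = -95 + 17*n (S(n) = (-3 + 17*n) - 92 = -95 + 17*n)
W = -965713/337152 (W = -3 + (-87447 + 133190)/(161007 + 176145) = -3 + 45743/337152 = -965713/337152 ≈ -2.8643)
W + S(671) = -965713/337152 + (-95 + 17*671) = -965713/337152 + (-95 + 11407) = -965713/337152 + 11312 = 3812897711/337152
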